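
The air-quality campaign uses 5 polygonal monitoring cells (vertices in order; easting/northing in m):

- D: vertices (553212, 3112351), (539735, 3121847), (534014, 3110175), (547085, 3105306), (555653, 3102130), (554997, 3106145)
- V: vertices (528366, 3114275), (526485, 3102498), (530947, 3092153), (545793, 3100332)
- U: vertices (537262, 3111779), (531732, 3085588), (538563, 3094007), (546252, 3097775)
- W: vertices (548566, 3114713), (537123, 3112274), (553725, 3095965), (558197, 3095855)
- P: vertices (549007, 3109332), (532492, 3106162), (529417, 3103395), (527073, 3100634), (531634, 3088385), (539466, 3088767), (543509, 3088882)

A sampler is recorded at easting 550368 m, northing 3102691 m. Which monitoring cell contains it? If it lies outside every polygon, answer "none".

W

Cast a ray rightward from (550368, 3102691). For each polygon, the edges (by vertex number in listed order) whose endpoints lie on opposite sides of northing = 3102691, where each meets that height, and whether that is right or left of the point:
D: 4–5 at easting≈554139.6 (right), 5–6 at easting≈555561.3 (right) → 2 crossings.
V: 1–2 at easting≈526515.8 (left), 4–1 at easting≈542844.5 (left) → 0 crossings.
U: 1–2 at easting≈535343.1 (left), 4–1 at easting≈543096.1 (left) → 0 crossings.
W: 2–3 at easting≈546878.2 (left), 4–1 at easting≈554705.8 (right) → 1 crossing.
P: 3–4 at easting≈528819.3 (left), 7–1 at easting≈547221.6 (left) → 0 crossings.
Only W has an odd count, so the point is inside W.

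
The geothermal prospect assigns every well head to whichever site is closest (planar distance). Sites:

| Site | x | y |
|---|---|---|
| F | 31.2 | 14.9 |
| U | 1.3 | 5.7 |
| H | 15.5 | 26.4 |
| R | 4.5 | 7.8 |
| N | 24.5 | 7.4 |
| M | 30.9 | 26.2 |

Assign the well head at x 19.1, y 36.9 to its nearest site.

Squared distances to each site:
F: 630.410; U: 1290.280; H: 123.210; R: 1059.970; N: 899.410; M: 253.730.
Minimum at H.

H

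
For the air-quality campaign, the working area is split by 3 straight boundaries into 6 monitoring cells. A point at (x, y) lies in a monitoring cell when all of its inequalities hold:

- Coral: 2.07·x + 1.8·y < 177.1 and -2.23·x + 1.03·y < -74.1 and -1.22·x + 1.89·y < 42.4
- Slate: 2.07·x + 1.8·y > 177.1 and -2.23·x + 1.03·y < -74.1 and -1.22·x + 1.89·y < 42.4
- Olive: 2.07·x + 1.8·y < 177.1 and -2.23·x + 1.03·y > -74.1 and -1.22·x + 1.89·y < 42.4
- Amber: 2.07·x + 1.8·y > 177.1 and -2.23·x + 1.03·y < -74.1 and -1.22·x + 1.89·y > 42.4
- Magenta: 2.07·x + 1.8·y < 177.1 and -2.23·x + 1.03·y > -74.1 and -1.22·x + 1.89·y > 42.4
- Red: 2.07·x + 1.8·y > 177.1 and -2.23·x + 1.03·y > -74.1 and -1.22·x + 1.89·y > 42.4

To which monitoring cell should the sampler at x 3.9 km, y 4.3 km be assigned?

Olive

2.07·3.9 + 1.8·4.3 = 15.813, which is < 177.1
-2.23·3.9 + 1.03·4.3 = -4.268, which is > -74.1
-1.22·3.9 + 1.89·4.3 = 3.369, which is < 42.4
This sign pattern matches Olive.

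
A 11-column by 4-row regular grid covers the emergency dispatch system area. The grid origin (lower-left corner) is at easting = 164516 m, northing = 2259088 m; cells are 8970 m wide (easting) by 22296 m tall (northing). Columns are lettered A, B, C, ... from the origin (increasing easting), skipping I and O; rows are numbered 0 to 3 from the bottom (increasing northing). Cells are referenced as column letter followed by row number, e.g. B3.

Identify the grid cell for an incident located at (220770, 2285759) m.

Column index: ⌊(220770 − 164516) / 8970⌋ = ⌊6.271⌋ = 6 → column G
Row offset from origin: ⌊(2285759 − 2259088) / 22296⌋ = ⌊1.196⌋ = 1 → row 1

G1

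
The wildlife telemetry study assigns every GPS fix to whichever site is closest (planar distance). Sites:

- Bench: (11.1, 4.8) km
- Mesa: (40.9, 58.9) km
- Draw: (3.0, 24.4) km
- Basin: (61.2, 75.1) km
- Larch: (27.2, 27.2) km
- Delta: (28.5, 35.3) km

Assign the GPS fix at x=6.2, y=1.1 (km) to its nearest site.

Bench

Squared distances to each site:
Bench: 37.700; Mesa: 4544.930; Draw: 553.130; Basin: 8501.000; Larch: 1122.210; Delta: 1666.930.
Minimum at Bench.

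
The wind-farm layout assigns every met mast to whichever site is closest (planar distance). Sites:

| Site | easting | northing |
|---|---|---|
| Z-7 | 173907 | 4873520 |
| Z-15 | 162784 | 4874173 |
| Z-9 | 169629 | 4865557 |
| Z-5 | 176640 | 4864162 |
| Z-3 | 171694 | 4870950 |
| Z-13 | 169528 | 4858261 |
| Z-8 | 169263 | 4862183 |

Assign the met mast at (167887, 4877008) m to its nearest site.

Squared distances to each site:
Z-7: 48406544.000; Z-15: 34077834.000; Z-9: 134159965.000; Z-5: 241634725.000; Z-3: 51192613.000; Z-13: 354142890.000; Z-8: 221674001.000.
Minimum at Z-15.

Z-15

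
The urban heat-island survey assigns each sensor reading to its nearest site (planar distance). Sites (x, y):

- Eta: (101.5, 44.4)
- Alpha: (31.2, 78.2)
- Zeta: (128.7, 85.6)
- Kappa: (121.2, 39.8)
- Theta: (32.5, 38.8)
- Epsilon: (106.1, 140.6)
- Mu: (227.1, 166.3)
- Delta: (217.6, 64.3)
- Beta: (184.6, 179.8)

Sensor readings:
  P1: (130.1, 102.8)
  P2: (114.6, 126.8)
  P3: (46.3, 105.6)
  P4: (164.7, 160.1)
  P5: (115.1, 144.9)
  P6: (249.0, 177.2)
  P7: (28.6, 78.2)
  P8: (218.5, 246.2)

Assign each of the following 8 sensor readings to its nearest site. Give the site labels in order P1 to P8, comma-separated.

Zeta, Epsilon, Alpha, Beta, Epsilon, Mu, Alpha, Beta

P1 → Zeta (d²=297.80)
P2 → Epsilon (d²=262.69)
P3 → Alpha (d²=978.77)
P4 → Beta (d²=784.10)
P5 → Epsilon (d²=99.49)
P6 → Mu (d²=598.42)
P7 → Alpha (d²=6.76)
P8 → Beta (d²=5558.17)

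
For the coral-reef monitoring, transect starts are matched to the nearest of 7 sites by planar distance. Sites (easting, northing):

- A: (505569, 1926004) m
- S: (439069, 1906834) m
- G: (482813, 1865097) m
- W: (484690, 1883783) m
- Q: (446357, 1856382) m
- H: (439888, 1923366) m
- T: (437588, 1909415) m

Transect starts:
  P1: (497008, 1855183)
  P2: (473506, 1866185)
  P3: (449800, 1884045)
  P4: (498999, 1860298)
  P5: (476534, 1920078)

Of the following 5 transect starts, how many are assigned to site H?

P1 → G
P2 → G
P3 → S
P4 → G
P5 → A
0 of the 5 go to H.

0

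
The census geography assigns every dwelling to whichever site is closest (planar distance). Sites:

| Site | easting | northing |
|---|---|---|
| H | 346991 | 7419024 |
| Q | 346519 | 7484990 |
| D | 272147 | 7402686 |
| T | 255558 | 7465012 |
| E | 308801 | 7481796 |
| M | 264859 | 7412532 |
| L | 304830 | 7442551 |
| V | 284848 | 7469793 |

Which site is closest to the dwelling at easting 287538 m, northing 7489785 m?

Squared distances to each site:
H: 8541778330.000; Q: 3501750386.000; D: 7823118682.000; T: 1636421929.000; E: 515939290.000; M: 6482363050.000; L: 2530064020.000; V: 406916164.000.
Minimum at V.

V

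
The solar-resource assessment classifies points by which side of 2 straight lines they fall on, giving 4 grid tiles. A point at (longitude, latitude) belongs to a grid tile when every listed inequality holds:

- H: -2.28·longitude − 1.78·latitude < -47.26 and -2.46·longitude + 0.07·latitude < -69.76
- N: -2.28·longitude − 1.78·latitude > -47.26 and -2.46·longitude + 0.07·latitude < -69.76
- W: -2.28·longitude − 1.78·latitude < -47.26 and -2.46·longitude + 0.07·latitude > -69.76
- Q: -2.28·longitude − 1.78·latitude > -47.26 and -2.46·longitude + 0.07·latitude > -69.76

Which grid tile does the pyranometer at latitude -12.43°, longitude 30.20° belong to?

-2.28·30.20 − 1.78·-12.43 = -46.731, which is > -47.26
-2.46·30.20 + 0.07·-12.43 = -75.162, which is < -69.76
This sign pattern matches N.

N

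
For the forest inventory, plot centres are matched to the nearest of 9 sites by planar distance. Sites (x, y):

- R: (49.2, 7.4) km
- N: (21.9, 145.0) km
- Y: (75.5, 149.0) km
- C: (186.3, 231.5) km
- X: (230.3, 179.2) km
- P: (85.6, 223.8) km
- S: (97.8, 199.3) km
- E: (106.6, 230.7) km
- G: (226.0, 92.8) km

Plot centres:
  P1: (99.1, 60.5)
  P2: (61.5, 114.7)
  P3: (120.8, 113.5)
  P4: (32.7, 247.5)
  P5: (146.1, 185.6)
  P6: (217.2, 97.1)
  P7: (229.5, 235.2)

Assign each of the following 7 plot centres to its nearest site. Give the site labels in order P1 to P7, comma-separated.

P1 → R (d²=5309.62)
P2 → Y (d²=1372.49)
P3 → Y (d²=3312.34)
P4 → P (d²=3360.10)
P5 → S (d²=2520.58)
P6 → G (d²=95.93)
P7 → C (d²=1879.93)

R, Y, Y, P, S, G, C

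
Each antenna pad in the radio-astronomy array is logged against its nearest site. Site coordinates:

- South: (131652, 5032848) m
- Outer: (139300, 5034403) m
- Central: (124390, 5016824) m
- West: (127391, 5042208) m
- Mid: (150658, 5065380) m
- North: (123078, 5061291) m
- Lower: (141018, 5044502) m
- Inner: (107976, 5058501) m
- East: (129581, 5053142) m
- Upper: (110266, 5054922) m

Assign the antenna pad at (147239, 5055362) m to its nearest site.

Mid

Squared distances to each site:
South: 749834765.000; Outer: 502307402.000; Central: 2007254245.000; West: 566970820.000; Mid: 112049885.000; North: 618906962.000; Lower: 156640441.000; Inner: 1551436490.000; East: 316733364.000; Upper: 1367196329.000.
Minimum at Mid.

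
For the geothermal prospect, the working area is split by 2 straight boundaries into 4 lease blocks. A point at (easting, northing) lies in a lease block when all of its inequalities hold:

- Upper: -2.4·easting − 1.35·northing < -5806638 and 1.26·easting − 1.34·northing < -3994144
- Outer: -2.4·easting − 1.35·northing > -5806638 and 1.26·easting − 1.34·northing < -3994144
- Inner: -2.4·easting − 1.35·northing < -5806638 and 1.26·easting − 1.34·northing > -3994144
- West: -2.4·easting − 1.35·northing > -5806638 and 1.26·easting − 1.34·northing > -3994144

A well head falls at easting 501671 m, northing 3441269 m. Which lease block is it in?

-2.4·501671 − 1.35·3441269 = -5849723.550, which is < -5806638
1.26·501671 − 1.34·3441269 = -3979195.000, which is > -3994144
This sign pattern matches Inner.

Inner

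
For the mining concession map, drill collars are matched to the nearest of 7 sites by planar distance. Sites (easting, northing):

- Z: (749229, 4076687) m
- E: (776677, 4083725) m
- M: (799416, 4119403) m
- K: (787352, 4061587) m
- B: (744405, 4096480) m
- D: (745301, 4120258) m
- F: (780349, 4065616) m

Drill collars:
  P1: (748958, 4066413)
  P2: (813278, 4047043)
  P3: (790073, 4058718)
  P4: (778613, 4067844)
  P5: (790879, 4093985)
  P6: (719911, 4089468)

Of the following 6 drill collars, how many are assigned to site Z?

P1 → Z
P2 → K
P3 → K
P4 → F
P5 → E
P6 → B
1 of the 6 goes to Z.

1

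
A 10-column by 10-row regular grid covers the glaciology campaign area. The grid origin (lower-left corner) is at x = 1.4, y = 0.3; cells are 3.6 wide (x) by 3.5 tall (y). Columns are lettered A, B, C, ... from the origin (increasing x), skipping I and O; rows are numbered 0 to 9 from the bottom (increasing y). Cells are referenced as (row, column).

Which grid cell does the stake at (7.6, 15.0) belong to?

(4, B)

Column index: ⌊(7.6 − 1.4) / 3.6⌋ = ⌊1.722⌋ = 1 → column B
Row offset from origin: ⌊(15.0 − 0.3) / 3.5⌋ = ⌊4.200⌋ = 4 → row 4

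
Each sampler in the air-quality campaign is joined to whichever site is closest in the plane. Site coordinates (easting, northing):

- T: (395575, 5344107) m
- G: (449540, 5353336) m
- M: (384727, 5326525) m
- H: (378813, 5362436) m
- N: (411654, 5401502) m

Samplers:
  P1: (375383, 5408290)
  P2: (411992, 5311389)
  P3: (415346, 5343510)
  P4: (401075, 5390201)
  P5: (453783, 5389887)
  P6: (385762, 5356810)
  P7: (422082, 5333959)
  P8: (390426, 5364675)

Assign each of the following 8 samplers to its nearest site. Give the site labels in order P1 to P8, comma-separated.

P1 → N (d²=1361662385.00)
P2 → M (d²=972478721.00)
P3 → T (d²=391248850.00)
P4 → N (d²=239627842.00)
P5 → G (d²=1353978650.00)
P6 → H (d²=79940477.00)
P7 → T (d²=805602953.00)
P8 → H (d²=139874890.00)

N, M, T, N, G, H, T, H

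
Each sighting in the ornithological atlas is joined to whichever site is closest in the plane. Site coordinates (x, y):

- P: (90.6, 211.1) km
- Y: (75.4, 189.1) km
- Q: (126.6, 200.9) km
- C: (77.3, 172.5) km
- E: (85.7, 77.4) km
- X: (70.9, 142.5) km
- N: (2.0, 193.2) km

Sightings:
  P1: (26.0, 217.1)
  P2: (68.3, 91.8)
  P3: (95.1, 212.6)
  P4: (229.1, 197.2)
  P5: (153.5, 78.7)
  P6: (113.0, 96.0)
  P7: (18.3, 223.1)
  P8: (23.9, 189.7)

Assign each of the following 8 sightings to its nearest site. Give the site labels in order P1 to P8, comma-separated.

N, E, P, Q, E, E, N, N

P1 → N (d²=1147.21)
P2 → E (d²=510.12)
P3 → P (d²=22.50)
P4 → Q (d²=10519.94)
P5 → E (d²=4598.53)
P6 → E (d²=1091.25)
P7 → N (d²=1159.70)
P8 → N (d²=491.86)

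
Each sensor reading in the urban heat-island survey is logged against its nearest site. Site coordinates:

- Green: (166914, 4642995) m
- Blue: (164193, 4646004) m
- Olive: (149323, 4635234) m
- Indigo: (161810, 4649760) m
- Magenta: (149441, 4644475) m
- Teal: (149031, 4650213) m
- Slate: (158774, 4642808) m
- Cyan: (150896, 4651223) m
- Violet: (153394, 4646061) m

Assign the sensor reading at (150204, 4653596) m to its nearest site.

Cyan

Squared distances to each site:
Green: 391605301.000; Blue: 253330585.000; Olive: 337939205.000; Indigo: 149414132.000; Magenta: 83774810.000; Teal: 12820618.000; Slate: 189825844.000; Cyan: 6109993.000; Violet: 66952325.000.
Minimum at Cyan.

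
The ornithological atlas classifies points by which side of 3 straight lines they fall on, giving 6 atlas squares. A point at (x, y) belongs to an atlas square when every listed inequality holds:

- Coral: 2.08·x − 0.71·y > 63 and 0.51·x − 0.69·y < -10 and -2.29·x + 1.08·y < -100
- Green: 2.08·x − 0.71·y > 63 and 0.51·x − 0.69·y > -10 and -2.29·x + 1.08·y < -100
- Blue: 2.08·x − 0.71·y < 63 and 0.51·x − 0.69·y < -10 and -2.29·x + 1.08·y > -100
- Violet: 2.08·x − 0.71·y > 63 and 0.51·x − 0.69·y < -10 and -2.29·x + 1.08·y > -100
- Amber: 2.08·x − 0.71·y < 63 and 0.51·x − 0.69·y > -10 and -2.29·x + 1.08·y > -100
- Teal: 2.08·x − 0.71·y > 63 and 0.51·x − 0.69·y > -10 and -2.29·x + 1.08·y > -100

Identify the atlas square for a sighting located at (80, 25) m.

Green

2.08·80 − 0.71·25 = 148.650, which is > 63
0.51·80 − 0.69·25 = 23.550, which is > -10
-2.29·80 + 1.08·25 = -156.200, which is < -100
This sign pattern matches Green.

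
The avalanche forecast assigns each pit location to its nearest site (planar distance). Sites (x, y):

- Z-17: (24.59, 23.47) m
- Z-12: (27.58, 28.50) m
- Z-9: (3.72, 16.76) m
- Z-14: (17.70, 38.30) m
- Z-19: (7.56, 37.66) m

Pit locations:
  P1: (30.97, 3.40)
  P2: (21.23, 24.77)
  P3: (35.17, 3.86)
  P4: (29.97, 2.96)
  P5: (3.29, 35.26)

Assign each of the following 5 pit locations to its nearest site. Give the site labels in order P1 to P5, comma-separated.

Z-17, Z-17, Z-17, Z-17, Z-19

P1 → Z-17 (d²=443.51)
P2 → Z-17 (d²=12.98)
P3 → Z-17 (d²=496.49)
P4 → Z-17 (d²=449.60)
P5 → Z-19 (d²=23.99)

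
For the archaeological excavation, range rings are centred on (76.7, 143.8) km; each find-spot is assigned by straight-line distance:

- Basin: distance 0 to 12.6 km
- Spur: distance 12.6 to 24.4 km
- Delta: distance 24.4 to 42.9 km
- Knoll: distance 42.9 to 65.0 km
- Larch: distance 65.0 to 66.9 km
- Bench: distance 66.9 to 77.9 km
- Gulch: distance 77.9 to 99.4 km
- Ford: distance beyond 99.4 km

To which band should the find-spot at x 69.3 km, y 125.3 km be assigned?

Spur

Distance = √((69.3−76.7)² + (125.3−143.8)²) = √(54.760 + 342.250) = 19.925 km.
12.6 ≤ 19.925 < 24.4 → Spur.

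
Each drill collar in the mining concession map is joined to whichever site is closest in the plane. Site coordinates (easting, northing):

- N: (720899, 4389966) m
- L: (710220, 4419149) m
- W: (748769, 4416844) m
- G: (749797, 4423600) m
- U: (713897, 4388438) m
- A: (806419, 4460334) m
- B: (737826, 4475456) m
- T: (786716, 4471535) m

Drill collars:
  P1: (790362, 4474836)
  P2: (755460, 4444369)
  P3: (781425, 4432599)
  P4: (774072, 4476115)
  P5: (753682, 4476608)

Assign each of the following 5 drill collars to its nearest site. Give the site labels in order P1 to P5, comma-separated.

P1 → T (d²=24189917.00)
P2 → G (d²=463420930.00)
P3 → G (d²=1081312385.00)
P4 → T (d²=180847136.00)
P5 → B (d²=252739840.00)

T, G, G, T, B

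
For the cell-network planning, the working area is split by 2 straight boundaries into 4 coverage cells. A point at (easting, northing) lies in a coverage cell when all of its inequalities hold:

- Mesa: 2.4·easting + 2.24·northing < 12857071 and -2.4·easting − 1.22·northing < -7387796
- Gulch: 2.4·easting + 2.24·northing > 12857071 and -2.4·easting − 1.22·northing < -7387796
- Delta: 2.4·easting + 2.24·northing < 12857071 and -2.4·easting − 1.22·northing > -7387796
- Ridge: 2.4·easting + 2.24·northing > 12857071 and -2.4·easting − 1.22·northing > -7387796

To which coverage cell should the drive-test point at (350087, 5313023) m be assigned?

Delta

2.4·350087 + 2.24·5313023 = 12741380.320, which is < 12857071
-2.4·350087 − 1.22·5313023 = -7322096.860, which is > -7387796
This sign pattern matches Delta.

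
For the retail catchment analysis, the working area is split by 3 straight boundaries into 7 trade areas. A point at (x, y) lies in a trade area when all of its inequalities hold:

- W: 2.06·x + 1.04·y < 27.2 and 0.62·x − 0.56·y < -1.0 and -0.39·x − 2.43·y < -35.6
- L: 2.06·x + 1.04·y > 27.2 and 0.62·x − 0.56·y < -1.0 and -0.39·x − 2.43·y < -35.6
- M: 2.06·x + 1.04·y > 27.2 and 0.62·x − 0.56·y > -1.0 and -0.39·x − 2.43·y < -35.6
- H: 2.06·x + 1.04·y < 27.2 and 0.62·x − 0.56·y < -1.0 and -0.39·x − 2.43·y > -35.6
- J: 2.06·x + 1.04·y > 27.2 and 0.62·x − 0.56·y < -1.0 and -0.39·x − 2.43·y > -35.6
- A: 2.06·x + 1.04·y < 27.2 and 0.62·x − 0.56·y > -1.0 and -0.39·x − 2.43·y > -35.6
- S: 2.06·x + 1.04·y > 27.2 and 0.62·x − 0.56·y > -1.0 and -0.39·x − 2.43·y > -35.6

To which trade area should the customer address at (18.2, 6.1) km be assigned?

S

2.06·18.2 + 1.04·6.1 = 43.836, which is > 27.2
0.62·18.2 − 0.56·6.1 = 7.868, which is > -1.0
-0.39·18.2 − 2.43·6.1 = -21.921, which is > -35.6
This sign pattern matches S.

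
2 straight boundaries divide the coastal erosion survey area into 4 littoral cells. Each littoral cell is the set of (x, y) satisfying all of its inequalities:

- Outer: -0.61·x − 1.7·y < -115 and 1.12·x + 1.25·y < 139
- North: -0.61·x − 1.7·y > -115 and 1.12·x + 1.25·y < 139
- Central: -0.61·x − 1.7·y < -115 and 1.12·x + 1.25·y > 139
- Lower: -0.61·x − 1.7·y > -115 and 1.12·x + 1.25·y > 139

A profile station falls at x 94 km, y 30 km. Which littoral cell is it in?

Lower

-0.61·94 − 1.7·30 = -108.340, which is > -115
1.12·94 + 1.25·30 = 142.780, which is > 139
This sign pattern matches Lower.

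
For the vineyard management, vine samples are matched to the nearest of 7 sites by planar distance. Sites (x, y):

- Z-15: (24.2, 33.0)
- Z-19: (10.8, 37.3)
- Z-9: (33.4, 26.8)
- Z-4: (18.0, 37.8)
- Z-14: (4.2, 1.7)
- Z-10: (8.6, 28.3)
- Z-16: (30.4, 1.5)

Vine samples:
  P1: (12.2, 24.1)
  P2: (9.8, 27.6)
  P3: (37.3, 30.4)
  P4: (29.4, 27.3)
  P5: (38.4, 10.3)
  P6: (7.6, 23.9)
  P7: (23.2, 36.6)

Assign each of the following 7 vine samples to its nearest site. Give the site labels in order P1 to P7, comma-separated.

P1 → Z-10 (d²=30.60)
P2 → Z-10 (d²=1.93)
P3 → Z-9 (d²=28.17)
P4 → Z-9 (d²=16.25)
P5 → Z-16 (d²=141.44)
P6 → Z-10 (d²=20.36)
P7 → Z-15 (d²=13.96)

Z-10, Z-10, Z-9, Z-9, Z-16, Z-10, Z-15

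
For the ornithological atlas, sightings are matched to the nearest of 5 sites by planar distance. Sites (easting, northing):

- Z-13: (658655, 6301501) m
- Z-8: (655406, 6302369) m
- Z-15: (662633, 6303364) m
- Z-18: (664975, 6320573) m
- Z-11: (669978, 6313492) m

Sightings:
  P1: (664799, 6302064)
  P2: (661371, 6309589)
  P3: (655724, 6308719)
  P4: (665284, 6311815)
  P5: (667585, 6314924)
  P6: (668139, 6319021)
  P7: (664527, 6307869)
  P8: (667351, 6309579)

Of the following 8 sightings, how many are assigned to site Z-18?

P1 → Z-15
P2 → Z-15
P3 → Z-8
P4 → Z-11
P5 → Z-11
P6 → Z-18
P7 → Z-15
P8 → Z-11
1 of the 8 goes to Z-18.

1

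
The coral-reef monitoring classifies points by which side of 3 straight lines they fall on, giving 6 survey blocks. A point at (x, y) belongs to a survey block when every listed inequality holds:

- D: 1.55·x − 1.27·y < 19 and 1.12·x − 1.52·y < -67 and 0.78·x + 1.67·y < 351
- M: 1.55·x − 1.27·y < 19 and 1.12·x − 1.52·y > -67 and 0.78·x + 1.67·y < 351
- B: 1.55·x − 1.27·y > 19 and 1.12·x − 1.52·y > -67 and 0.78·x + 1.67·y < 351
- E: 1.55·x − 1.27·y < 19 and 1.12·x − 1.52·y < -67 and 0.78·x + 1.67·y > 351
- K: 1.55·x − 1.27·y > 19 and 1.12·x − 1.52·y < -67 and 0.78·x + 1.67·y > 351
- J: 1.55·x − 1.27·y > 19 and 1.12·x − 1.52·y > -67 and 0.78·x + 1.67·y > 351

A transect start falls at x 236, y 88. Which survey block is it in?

1.55·236 − 1.27·88 = 254.040, which is > 19
1.12·236 − 1.52·88 = 130.560, which is > -67
0.78·236 + 1.67·88 = 331.040, which is < 351
This sign pattern matches B.

B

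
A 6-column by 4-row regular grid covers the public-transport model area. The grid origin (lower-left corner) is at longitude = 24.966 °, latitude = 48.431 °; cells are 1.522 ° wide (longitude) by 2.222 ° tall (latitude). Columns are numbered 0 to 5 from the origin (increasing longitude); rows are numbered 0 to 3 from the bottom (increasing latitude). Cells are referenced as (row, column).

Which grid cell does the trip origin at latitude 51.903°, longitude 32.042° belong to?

(1, 4)

Column index: ⌊(32.042 − 24.966) / 1.522⌋ = ⌊4.649⌋ = 4
Row offset from origin: ⌊(51.903 − 48.431) / 2.222⌋ = ⌊1.563⌋ = 1 → row 1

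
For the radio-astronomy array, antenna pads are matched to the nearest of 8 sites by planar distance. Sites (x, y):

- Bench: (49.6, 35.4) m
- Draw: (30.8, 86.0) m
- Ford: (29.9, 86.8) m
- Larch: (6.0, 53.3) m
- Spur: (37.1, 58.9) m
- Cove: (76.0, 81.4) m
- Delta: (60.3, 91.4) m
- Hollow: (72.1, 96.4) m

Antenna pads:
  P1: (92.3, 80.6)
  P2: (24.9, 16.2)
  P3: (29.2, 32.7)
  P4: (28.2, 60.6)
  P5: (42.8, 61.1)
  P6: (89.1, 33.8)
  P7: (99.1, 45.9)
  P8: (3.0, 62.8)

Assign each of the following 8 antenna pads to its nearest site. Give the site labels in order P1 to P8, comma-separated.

Cove, Bench, Bench, Spur, Spur, Bench, Cove, Larch

P1 → Cove (d²=266.33)
P2 → Bench (d²=978.73)
P3 → Bench (d²=423.45)
P4 → Spur (d²=82.10)
P5 → Spur (d²=37.33)
P6 → Bench (d²=1562.81)
P7 → Cove (d²=1793.86)
P8 → Larch (d²=99.25)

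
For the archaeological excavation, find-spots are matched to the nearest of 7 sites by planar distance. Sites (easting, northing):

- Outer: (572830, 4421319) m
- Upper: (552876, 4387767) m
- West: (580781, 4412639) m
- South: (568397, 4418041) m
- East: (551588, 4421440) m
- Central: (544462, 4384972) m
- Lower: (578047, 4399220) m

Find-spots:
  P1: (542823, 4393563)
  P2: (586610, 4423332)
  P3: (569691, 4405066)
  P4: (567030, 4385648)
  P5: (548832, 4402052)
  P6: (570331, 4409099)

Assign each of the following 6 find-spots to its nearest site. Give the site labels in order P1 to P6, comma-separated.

P1 → Central (d²=76491602.00)
P2 → West (d²=148317490.00)
P3 → Lower (d²=103998452.00)
P4 → Upper (d²=204825877.00)
P5 → Upper (d²=220415161.00)
P6 → South (d²=83699720.00)

Central, West, Lower, Upper, Upper, South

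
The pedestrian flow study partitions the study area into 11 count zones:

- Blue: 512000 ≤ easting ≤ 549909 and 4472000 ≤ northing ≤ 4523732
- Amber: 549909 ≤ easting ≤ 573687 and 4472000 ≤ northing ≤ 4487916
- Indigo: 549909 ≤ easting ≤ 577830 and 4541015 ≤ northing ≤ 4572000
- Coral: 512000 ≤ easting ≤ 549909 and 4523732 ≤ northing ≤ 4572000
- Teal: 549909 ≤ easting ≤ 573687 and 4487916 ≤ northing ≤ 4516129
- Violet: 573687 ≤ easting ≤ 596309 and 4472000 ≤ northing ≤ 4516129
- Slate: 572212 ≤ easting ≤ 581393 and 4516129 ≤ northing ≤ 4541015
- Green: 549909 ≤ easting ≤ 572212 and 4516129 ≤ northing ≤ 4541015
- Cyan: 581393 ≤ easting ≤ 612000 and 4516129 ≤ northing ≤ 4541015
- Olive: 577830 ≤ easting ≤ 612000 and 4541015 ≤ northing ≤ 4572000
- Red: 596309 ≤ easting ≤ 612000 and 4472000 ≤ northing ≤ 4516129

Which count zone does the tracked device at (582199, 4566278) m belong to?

Olive

The point has easting = 582199 and northing = 4566278.
Only Olive satisfies 577830 ≤ easting ≤ 612000 and 4541015 ≤ northing ≤ 4572000.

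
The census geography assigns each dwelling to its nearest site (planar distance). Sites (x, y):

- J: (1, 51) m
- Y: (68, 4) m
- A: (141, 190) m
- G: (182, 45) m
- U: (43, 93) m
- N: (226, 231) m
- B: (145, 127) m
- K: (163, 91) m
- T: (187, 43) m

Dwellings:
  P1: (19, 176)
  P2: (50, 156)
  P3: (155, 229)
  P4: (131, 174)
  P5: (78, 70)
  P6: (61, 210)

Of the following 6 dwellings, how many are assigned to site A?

3

P1 → U
P2 → U
P3 → A
P4 → A
P5 → U
P6 → A
3 of the 6 go to A.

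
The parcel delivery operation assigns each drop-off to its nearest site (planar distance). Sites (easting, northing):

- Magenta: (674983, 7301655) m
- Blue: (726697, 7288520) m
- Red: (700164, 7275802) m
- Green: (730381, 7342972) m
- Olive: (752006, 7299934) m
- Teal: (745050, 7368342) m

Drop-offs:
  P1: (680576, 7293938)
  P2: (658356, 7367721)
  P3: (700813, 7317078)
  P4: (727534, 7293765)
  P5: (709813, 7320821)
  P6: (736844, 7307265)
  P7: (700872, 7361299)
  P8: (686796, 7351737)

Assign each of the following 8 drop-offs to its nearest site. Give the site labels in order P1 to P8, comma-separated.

Magenta, Magenta, Magenta, Blue, Green, Olive, Green, Green

P1 → Magenta (d²=90833738.00)
P2 → Magenta (d²=4641173485.00)
P3 → Magenta (d²=905057829.00)
P4 → Blue (d²=28210594.00)
P5 → Green (d²=913709425.00)
P6 → Olive (d²=283629805.00)
P7 → Green (d²=1206660010.00)
P8 → Green (d²=1976477450.00)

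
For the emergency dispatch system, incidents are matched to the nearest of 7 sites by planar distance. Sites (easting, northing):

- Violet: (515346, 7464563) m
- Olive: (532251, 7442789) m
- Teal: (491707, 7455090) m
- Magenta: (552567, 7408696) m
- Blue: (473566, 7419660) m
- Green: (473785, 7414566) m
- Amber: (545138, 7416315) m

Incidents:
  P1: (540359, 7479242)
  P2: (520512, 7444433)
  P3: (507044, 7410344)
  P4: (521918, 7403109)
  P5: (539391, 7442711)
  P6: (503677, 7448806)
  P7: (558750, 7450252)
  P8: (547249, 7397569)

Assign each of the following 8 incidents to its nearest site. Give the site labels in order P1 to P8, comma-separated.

P1 → Violet (d²=841123210.00)
P2 → Olive (d²=140506857.00)
P3 → Green (d²=1123986365.00)
P4 → Amber (d²=713566836.00)
P5 → Olive (d²=50985684.00)
P6 → Teal (d²=182769556.00)
P7 → Olive (d²=757893370.00)
P8 → Magenta (d²=152091253.00)

Violet, Olive, Green, Amber, Olive, Teal, Olive, Magenta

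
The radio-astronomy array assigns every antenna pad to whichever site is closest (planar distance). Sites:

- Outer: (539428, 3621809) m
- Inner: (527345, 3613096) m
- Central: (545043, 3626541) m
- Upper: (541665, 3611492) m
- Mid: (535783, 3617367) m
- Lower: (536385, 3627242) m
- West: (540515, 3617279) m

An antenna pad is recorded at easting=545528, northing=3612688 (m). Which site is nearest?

Squared distances to each site:
Outer: 120402641.000; Inner: 330787953.000; Central: 192140834.000; Upper: 16353185.000; Mid: 116858066.000; Lower: 295413365.000; West: 46207450.000.
Minimum at Upper.

Upper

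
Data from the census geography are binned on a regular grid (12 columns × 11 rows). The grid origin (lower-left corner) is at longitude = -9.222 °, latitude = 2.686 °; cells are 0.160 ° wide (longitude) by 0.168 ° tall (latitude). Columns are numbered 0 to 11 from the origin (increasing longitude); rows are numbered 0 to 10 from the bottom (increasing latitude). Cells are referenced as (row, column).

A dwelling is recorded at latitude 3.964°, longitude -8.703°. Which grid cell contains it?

(7, 3)

Column index: ⌊(-8.703 − -9.222) / 0.160⌋ = ⌊3.244⌋ = 3
Row offset from origin: ⌊(3.964 − 2.686) / 0.168⌋ = ⌊7.607⌋ = 7 → row 7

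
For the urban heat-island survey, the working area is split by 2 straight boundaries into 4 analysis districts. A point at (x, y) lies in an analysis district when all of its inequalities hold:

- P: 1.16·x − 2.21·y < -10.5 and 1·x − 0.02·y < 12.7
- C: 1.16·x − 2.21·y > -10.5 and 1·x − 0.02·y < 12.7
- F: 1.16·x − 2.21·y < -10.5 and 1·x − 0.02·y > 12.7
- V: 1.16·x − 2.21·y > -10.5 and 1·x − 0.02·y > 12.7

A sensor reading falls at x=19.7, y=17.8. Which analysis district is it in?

1.16·19.7 − 2.21·17.8 = -16.486, which is < -10.5
1·19.7 − 0.02·17.8 = 19.344, which is > 12.7
This sign pattern matches F.

F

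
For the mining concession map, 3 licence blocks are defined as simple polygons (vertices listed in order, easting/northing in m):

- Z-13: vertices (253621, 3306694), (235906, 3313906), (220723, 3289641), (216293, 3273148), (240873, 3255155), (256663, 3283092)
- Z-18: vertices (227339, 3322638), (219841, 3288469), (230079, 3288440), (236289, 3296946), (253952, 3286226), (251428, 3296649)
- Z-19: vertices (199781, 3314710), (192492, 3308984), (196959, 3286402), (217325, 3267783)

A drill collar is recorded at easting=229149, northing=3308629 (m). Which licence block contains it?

Z-18

Cast a ray rightward from (229149, 3308629). For each polygon, the edges (by vertex number in listed order) whose endpoints lie on opposite sides of northing = 3308629, where each meets that height, and whether that is right or left of the point:
Z-13: 1–2 at easting≈248868.0 (right), 2–3 at easting≈232604.1 (right) → 2 crossings.
Z-18: 1–2 at easting≈224264.9 (left), 6–1 at easting≈240323.8 (right) → 1 crossing.
Z-19: 2–3 at easting≈192562.2 (left), 4–1 at easting≈202054.4 (left) → 0 crossings.
Only Z-18 has an odd count, so the point is inside Z-18.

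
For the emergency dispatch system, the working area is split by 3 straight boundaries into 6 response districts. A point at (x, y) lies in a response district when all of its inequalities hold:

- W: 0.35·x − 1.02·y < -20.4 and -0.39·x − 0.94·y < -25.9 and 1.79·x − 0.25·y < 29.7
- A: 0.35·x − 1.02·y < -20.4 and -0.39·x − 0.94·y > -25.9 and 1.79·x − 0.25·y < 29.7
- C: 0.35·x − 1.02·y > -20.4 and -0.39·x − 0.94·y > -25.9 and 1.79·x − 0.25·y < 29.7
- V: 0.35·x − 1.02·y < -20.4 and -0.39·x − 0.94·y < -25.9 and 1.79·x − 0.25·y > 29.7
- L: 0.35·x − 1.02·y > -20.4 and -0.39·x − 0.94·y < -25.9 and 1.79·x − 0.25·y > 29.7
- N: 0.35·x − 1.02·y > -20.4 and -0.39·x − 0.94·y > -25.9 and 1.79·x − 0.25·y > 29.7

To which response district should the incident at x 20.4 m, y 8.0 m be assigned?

0.35·20.4 − 1.02·8.0 = -1.020, which is > -20.4
-0.39·20.4 − 0.94·8.0 = -15.476, which is > -25.9
1.79·20.4 − 0.25·8.0 = 34.516, which is > 29.7
This sign pattern matches N.

N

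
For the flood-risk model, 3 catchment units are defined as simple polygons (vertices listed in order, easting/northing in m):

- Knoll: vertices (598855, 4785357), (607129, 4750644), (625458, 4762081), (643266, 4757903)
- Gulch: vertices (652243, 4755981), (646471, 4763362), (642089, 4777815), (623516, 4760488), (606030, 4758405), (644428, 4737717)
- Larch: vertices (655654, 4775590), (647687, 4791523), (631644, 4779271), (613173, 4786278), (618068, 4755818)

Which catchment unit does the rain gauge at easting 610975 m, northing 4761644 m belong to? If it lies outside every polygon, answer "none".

Cast a ray rightward from (610975, 4761644). For each polygon, the edges (by vertex number in listed order) whose endpoints lie on opposite sides of northing = 4761644, where each meets that height, and whether that is right or left of the point:
Knoll: 1–2 at easting≈604507.1 (left), 2–3 at easting≈624757.7 (right), 3–4 at easting≈627320.6 (right), 4–1 at easting≈637214.4 (right) → 3 crossings.
Gulch: 1–2 at easting≈647814.5 (right), 3–4 at easting≈624755.1 (right) → 2 crossings.
Larch: 4–5 at easting≈617131.7 (right), 5–1 at easting≈629143.1 (right) → 2 crossings.
Only Knoll has an odd count, so the point is inside Knoll.

Knoll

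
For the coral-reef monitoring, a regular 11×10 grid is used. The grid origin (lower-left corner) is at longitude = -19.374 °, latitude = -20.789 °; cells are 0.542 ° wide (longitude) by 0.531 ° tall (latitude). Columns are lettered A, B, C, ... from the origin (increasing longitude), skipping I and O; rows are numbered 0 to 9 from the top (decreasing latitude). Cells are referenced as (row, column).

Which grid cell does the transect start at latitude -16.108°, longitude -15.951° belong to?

(1, G)

Column index: ⌊(-15.951 − -19.374) / 0.542⌋ = ⌊6.315⌋ = 6 → column G
Row offset from origin: ⌊(-16.108 − -20.789) / 0.531⌋ = ⌊8.815⌋ = 8 → row 1 (counted from top)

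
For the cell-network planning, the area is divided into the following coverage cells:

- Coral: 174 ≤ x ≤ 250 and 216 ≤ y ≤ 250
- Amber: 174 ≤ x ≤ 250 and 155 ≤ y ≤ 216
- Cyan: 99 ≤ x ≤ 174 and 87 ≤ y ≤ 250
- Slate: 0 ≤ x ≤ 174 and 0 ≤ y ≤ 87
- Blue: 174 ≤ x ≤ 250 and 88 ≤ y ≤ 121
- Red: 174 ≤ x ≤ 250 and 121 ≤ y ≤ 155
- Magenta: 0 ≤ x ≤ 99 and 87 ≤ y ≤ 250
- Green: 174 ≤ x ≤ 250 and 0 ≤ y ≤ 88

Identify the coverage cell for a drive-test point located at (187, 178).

Amber

The point has x = 187 and y = 178.
Only Amber satisfies 174 ≤ x ≤ 250 and 155 ≤ y ≤ 216.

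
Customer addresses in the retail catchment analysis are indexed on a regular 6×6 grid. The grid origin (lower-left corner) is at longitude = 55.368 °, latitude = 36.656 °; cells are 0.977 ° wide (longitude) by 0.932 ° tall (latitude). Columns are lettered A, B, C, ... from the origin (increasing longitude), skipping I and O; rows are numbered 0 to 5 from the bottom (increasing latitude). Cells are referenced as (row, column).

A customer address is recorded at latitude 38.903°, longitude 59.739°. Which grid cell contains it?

Column index: ⌊(59.739 − 55.368) / 0.977⌋ = ⌊4.474⌋ = 4 → column E
Row offset from origin: ⌊(38.903 − 36.656) / 0.932⌋ = ⌊2.411⌋ = 2 → row 2

(2, E)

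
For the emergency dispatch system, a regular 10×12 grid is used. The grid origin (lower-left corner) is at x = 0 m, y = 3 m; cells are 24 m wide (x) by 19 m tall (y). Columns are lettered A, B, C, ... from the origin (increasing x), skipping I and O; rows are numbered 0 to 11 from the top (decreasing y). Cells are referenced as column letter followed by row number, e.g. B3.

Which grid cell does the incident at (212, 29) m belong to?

Column index: ⌊(212 − 0) / 24⌋ = ⌊8.833⌋ = 8 → column J
Row offset from origin: ⌊(29 − 3) / 19⌋ = ⌊1.368⌋ = 1 → row 10 (counted from top)

J10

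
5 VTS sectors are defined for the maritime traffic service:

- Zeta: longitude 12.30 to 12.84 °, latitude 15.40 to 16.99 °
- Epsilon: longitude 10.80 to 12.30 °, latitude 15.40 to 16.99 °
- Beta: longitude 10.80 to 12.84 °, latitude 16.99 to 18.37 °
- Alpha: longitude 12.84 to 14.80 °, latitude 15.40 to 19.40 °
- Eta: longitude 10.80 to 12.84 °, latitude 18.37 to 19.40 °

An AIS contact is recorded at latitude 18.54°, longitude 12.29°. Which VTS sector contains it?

Eta

The point has longitude = 12.29 and latitude = 18.54.
Only Eta satisfies 10.80 ≤ longitude ≤ 12.84 and 18.37 ≤ latitude ≤ 19.40.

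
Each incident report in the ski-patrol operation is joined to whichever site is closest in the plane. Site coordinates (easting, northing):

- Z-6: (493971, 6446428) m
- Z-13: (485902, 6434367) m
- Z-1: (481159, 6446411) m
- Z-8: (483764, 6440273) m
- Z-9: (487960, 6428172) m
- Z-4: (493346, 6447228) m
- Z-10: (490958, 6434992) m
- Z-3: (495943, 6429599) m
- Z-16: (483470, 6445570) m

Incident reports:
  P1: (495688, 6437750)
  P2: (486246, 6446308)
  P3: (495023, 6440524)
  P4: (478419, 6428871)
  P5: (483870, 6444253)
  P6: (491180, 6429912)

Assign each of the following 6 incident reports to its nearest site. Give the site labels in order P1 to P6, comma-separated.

Z-10, Z-16, Z-6, Z-13, Z-16, Z-9

P1 → Z-10 (d²=29979464.00)
P2 → Z-16 (d²=8250820.00)
P3 → Z-6 (d²=35963920.00)
P4 → Z-13 (d²=86201305.00)
P5 → Z-16 (d²=1894489.00)
P6 → Z-9 (d²=13396000.00)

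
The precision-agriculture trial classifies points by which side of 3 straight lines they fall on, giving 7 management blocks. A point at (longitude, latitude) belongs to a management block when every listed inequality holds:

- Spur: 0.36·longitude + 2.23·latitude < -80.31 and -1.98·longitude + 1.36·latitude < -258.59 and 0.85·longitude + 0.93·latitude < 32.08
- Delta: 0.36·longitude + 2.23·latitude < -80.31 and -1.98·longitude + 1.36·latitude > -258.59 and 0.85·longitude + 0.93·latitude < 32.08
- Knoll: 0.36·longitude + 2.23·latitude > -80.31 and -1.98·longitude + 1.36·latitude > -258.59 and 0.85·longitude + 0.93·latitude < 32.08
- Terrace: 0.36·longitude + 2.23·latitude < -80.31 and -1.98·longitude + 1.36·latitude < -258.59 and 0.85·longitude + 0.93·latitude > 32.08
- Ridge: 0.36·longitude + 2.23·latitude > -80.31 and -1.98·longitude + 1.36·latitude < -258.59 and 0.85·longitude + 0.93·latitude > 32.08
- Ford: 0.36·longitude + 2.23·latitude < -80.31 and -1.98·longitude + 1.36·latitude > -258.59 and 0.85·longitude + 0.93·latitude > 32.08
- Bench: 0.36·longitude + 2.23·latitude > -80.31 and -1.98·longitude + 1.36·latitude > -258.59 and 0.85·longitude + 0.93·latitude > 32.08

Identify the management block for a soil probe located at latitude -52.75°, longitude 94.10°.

0.36·94.10 + 2.23·-52.75 = -83.756, which is < -80.31
-1.98·94.10 + 1.36·-52.75 = -258.058, which is > -258.59
0.85·94.10 + 0.93·-52.75 = 30.927, which is < 32.08
This sign pattern matches Delta.

Delta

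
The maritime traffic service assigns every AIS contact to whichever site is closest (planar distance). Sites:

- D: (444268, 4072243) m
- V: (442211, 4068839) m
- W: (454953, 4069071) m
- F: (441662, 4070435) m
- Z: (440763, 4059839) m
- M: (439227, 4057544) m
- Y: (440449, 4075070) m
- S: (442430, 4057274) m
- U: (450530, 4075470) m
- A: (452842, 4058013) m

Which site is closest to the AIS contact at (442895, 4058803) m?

Squared distances to each site:
D: 182518729.000; V: 101189152.000; W: 250827188.000; F: 136823713.000; Z: 5618720.000; M: 15039305.000; Y: 270598205.000; S: 2554066.000; U: 336082114.000; A: 99566909.000.
Minimum at S.

S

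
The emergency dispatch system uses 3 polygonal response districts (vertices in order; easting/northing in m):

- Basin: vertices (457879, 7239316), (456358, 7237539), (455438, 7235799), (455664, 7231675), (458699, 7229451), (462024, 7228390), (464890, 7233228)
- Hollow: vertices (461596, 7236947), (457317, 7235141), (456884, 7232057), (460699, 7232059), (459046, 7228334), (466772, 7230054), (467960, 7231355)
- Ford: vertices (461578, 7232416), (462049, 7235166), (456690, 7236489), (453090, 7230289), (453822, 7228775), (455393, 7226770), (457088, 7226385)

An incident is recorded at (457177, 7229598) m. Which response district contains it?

Ford

Cast a ray rightward from (457177, 7229598). For each polygon, the edges (by vertex number in listed order) whose endpoints lie on opposite sides of northing = 7229598, where each meets that height, and whether that is right or left of the point:
Basin: 4–5 at easting≈458498.4 (right), 6–7 at easting≈462739.6 (right) → 2 crossings.
Hollow: 4–5 at easting≈459606.9 (right), 5–6 at easting≈464723.7 (right) → 2 crossings.
Ford: 4–5 at easting≈453424.1 (left), 7–1 at easting≈459480.0 (right) → 1 crossing.
Only Ford has an odd count, so the point is inside Ford.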